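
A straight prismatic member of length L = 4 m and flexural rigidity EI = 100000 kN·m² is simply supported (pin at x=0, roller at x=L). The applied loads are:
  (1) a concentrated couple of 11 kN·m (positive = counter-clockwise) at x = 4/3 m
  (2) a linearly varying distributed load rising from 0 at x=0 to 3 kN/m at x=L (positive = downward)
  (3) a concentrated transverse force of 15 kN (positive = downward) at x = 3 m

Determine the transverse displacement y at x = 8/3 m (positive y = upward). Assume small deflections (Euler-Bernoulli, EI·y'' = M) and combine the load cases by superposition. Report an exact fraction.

Load 1 — applied couple M₀=11 kN·m at a=4/3 m (b=L-a=8/3):
  y_1 = (M₀x³/(6L)-M₀(x-a)²/2+C₁x)/EI  [x>a] with C₁=M₀(3b²-L²)/(6L)=22/9 = (11·(8/3)³/(6·4)-11·((8/3)-(4/3))²/2+(22/9)·(8/3))/100000 = 11/202500 m
Load 2 — triangular load w₀=3 kN/m (0→w₀ over full span):
  y_2 = -w₀x(7L⁴-10L²x²+3x⁴)/(360LEI) = -3·(8/3)·(7·4⁴-10·4²·(8/3)²+3·(8/3)⁴)/(360·4·100000) = -34/759375 m
Load 3 — point force P=15 kN at a=3 m (b=L-a=1):
  y_3 = -Pbx(L²-b²-x²)/(6LEI)  [x≤a] = -15·1·(8/3)·(4²-1²-(8/3)²)/(6·4·100000) = -71/540000 m
Superposition: y = Σ y_i = -2963/24300000 m ≈ -0.000122 m

y(8/3) = -2963/24300000 m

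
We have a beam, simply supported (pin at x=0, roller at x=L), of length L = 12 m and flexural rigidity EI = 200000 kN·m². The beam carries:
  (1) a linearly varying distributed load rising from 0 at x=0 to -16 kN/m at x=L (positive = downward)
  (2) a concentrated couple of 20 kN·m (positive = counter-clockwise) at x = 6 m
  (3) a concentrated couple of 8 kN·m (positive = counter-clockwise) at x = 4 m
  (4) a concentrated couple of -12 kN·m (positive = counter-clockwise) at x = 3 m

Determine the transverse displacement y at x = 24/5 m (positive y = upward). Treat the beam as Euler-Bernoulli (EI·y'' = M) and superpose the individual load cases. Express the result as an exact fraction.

y(24/5) = 15303309/1562500000 m

Load 1 — triangular load w₀=-16 kN/m (0→w₀ over full span):
  y_1 = -w₀x(7L⁴-10L²x²+3x⁴)/(360LEI) = -(-16)·(24/5)·(7·12⁴-10·12²·(24/5)²+3·(24/5)⁴)/(360·12·200000) = 492912/48828125 m
Load 2 — applied couple M₀=20 kN·m at a=6 m (b=L-a=6):
  y_2 = (M₀x³/(6L)+C₁x)/EI  [x≤a] with C₁=M₀(3b²-L²)/(6L)=-10 = (20·(24/5)³/(6·12)+(-10)·(24/5))/200000 = -27/312500 m
Load 3 — applied couple M₀=8 kN·m at a=4 m (b=L-a=8):
  y_3 = (M₀x³/(6L)-M₀(x-a)²/2+C₁x)/EI  [x>a] with C₁=M₀(3b²-L²)/(6L)=16/3 = (8·(24/5)³/(6·12)-8·((24/5)-4)²/2+(16/3)·(24/5))/200000 = 69/390625 m
Load 4 — applied couple M₀=-12 kN·m at a=3 m (b=L-a=9):
  y_4 = (M₀x³/(6L)-M₀(x-a)²/2+C₁x)/EI  [x>a] with C₁=M₀(3b²-L²)/(6L)=-33/2 = ((-12)·(24/5)³/(6·12)-(-12)·((24/5)-3)²/2+(-33/2)·(24/5))/200000 = -4887/12500000 m
Superposition: y = Σ y_i = 15303309/1562500000 m ≈ 0.009794 m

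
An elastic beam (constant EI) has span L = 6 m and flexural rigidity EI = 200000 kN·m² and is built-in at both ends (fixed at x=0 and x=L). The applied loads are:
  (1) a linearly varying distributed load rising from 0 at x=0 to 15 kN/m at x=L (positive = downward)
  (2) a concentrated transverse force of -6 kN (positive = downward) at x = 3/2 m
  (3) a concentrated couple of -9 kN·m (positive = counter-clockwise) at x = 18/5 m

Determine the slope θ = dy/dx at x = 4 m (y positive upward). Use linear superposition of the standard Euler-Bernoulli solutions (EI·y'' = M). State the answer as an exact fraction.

θ(4) = 851/30000000 rad

Load 1 — triangular load w₀=15 kN/m (0→w₀ over full span):
  θ_1 = -w₀(2x(L-x)(L-2x)(x+2L)+x²(L-x)²)/(120LEI) = -15·(2·4·(6-4)·(6-2·4)·(4+2·6)+4²·(6-4)²)/(120·6·200000) = 7/150000 rad
Load 2 — point force P=-6 kN at a=3/2 m (b=L-a=9/2):
  θ_2 = Pa²(L-x)(2bL-(3b+a)(L-x))/(2L³EI)  [x>a] = (-6)·(3/2)²·(6-4)·(2·(9/2)·6-(3·(9/2)+(3/2))·(6-4))/(2·6³·200000) = -3/400000 rad
Load 3 — applied couple M₀=-9 kN·m at a=18/5 m (b=L-a=12/5):
  θ_3 = (R_Ax²/2 - M_Ax - M₀(x-a))/EI  [x>a] with R_A=-54/25, M_A=-72/25 = ((-54/25)·4²/2 - (-72/25)·4 - (-9)·(4-(18/5)))/200000 = -27/2500000 rad
Superposition: θ = Σ θ_i = 851/30000000 rad ≈ 0.000028 rad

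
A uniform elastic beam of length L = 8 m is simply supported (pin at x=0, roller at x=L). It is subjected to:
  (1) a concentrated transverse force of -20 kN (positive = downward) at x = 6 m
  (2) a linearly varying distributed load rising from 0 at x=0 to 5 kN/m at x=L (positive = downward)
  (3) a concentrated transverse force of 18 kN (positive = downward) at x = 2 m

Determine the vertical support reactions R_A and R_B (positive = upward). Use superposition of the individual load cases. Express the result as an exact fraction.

R_A = 91/6 kN, R_B = 17/6 kN

Load 1 — point force P=-20 kN at a=6 m (b=L-a=2):
  R_A = Pb/L = (-20)·2/8 = -5 kN
  R_B = Pa/L = (-20)·6/8 = -15 kN
Load 2 — triangular load w₀=5 kN/m (0→w₀ over full span):
  R_A = w₀L/6 = 5·8/6 = 20/3 kN
  R_B = w₀L/3 = 5·8/3 = 40/3 kN
Load 3 — point force P=18 kN at a=2 m (b=L-a=6):
  R_A = Pb/L = 18·6/8 = 27/2 kN
  R_B = Pa/L = 18·2/8 = 9/2 kN
Superposition: R_A = 91/6 kN, R_B = 17/6 kN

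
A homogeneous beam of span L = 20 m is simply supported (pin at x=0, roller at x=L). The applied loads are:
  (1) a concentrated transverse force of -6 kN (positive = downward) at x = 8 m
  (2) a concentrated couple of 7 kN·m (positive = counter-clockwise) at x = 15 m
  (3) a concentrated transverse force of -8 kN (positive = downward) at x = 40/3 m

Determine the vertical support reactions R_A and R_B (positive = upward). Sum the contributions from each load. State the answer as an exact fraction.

Load 1 — point force P=-6 kN at a=8 m (b=L-a=12):
  R_A = Pb/L = (-6)·12/20 = -18/5 kN
  R_B = Pa/L = (-6)·8/20 = -12/5 kN
Load 2 — applied couple M₀=7 kN·m at a=15 m (b=L-a=5):
  R_A = M₀/L = 7/20 kN
  R_B = -M₀/L = -7/20 kN
Load 3 — point force P=-8 kN at a=40/3 m (b=L-a=20/3):
  R_A = Pb/L = (-8)·(20/3)/20 = -8/3 kN
  R_B = Pa/L = (-8)·(40/3)/20 = -16/3 kN
Superposition: R_A = -71/12 kN, R_B = -97/12 kN

R_A = -71/12 kN, R_B = -97/12 kN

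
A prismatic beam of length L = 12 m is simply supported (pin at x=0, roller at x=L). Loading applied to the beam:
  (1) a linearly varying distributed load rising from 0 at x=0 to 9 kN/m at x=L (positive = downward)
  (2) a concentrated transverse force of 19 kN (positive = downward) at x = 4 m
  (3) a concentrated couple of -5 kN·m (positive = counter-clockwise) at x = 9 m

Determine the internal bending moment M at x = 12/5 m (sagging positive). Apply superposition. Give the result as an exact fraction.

M(12/5) = 8859/125 kN·m

Load 1 — triangular load w₀=9 kN/m (0→w₀ over full span):
  M_1 = w₀Lx/6 - w₀x³/(6L) = 9·12·(12/5)/6 - 9·(12/5)³/(6·12) = 5184/125 kN·m
Load 2 — point force P=19 kN at a=4 m (b=L-a=8):
  M_2 = Pbx/L  [x≤a] = 19·8·(12/5)/12 = 152/5 kN·m
Load 3 — applied couple M₀=-5 kN·m at a=9 m (b=L-a=3):
  M_3 = M₀x/L  [x≤a] = (-5)·(12/5)/12 = -1 kN·m
Superposition: M = Σ M_i = 8859/125 kN·m ≈ 70.872000 kN·m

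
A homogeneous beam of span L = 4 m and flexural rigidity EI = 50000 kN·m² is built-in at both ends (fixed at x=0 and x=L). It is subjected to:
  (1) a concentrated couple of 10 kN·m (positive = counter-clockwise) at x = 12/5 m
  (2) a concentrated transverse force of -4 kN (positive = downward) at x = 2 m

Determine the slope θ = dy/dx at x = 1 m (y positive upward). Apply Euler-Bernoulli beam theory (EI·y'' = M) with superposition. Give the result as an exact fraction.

Load 1 — applied couple M₀=10 kN·m at a=12/5 m (b=L-a=8/5):
  θ_1 = (R_Ax²/2 - M_Ax)/EI  [x≤a] with R_A=18/5, M_A=16/5 = ((18/5)·1²/2 - (16/5)·1)/50000 = -7/250000 rad
Load 2 — point force P=-4 kN at a=2 m (b=L-a=2):
  θ_2 = -Pb²x(2aL-(3a+b)x)/(2L³EI)  [x≤a] = -(-4)·2²·1·(2·2·4-(3·2+2)·1)/(2·4³·50000) = 1/50000 rad
Superposition: θ = Σ θ_i = -1/125000 rad ≈ -0.000008 rad

θ(1) = -1/125000 rad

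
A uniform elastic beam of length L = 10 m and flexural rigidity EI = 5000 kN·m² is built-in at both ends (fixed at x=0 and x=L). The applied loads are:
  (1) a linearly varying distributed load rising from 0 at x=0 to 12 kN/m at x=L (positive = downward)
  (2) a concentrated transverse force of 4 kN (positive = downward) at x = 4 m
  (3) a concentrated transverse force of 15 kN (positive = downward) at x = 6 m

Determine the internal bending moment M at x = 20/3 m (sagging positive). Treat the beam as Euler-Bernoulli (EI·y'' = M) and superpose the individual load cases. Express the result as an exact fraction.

Load 1 — triangular load w₀=12 kN/m (0→w₀ over full span):
  M_1 = 3w₀Lx/20 - w₀L²/30 - w₀x³/(6L) = 3·12·10·(20/3)/20 - 12·10²/30 - 12·(20/3)³/(6·10) = 560/27 kN·m
Load 2 — point force P=4 kN at a=4 m (b=L-a=6):
  M_2 = Pa²(a+3b)(L-x)/L³ - Pa²b/L²  [x>a] = 4·4²·(4+3·6)·(10-(20/3))/10³ - 4·4²·6/10² = 64/75 kN·m
Load 3 — point force P=15 kN at a=6 m (b=L-a=4):
  M_3 = Pa²(a+3b)(L-x)/L³ - Pa²b/L²  [x>a] = 15·6²·(6+3·4)·(10-(20/3))/10³ - 15·6²·4/10² = 54/5 kN·m
Superposition: M = Σ M_i = 21866/675 kN·m ≈ 32.394074 kN·m

M(20/3) = 21866/675 kN·m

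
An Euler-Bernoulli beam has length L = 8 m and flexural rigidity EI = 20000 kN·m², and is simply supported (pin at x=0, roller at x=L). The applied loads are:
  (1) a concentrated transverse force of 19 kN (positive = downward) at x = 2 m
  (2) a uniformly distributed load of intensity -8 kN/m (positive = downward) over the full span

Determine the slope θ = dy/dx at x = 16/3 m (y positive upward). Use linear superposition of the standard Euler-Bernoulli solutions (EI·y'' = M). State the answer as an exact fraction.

θ(16/3) = -8353/3240000 rad

Load 1 — point force P=19 kN at a=2 m (b=L-a=6):
  θ_1 = -Pa(2L²-6Lx+3x²+a²)/(6LEI)  [x>a] = -19·2·(2·8²-6·8·(16/3)+3·(16/3)²+2²)/(6·8·20000) = 551/360000 rad
Load 2 — uniform load w=-8 kN/m over full span:
  θ_2 = -w(L³-6Lx²+4x³)/(24EI) = -(-8)·(8³-6·8·(16/3)²+4·(16/3)³)/(24·20000) = -208/50625 rad
Superposition: θ = Σ θ_i = -8353/3240000 rad ≈ -0.002578 rad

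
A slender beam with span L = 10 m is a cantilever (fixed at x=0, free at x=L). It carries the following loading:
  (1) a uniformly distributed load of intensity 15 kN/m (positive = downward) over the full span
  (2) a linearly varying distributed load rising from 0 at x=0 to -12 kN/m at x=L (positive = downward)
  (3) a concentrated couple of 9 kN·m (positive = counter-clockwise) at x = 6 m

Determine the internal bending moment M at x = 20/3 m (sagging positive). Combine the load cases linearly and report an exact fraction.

M(20/3) = -650/27 kN·m

Load 1 — uniform load w=15 kN/m over full span:
  M_1 = -w(L-x)²/2 = -15·(10-(20/3))²/2 = -250/3 kN·m
Load 2 — triangular load w₀=-12 kN/m (0→w₀ over full span):
  M_2 = w₀Lx/2 - w₀L²/3 - w₀x³/(6L) = (-12)·10·(20/3)/2 - (-12)·10²/3 - (-12)·(20/3)³/(6·10) = 1600/27 kN·m
Load 3 — applied couple M₀=9 kN·m at a=6 m (b=L-a=4):
  M_3 = 0  [x>a] = 0 kN·m
Superposition: M = Σ M_i = -650/27 kN·m ≈ -24.074074 kN·m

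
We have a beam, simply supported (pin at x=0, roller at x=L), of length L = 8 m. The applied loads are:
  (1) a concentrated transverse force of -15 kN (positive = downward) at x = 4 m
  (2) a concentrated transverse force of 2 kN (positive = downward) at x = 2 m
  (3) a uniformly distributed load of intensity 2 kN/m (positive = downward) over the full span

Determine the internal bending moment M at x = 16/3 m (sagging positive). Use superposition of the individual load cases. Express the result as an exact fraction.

M(16/3) = -40/9 kN·m

Load 1 — point force P=-15 kN at a=4 m (b=L-a=4):
  M_1 = Pa(L-x)/L  [x>a] = (-15)·4·(8-(16/3))/8 = -20 kN·m
Load 2 — point force P=2 kN at a=2 m (b=L-a=6):
  M_2 = Pa(L-x)/L  [x>a] = 2·2·(8-(16/3))/8 = 4/3 kN·m
Load 3 — uniform load w=2 kN/m over full span:
  M_3 = wx(L-x)/2 = 2·(16/3)·(8-(16/3))/2 = 128/9 kN·m
Superposition: M = Σ M_i = -40/9 kN·m ≈ -4.444444 kN·m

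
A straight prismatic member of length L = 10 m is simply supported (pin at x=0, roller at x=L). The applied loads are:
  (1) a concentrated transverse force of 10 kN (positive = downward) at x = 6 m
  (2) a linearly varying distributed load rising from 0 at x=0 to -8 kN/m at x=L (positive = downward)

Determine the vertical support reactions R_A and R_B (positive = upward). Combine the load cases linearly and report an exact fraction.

R_A = -28/3 kN, R_B = -62/3 kN

Load 1 — point force P=10 kN at a=6 m (b=L-a=4):
  R_A = Pb/L = 10·4/10 = 4 kN
  R_B = Pa/L = 10·6/10 = 6 kN
Load 2 — triangular load w₀=-8 kN/m (0→w₀ over full span):
  R_A = w₀L/6 = (-8)·10/6 = -40/3 kN
  R_B = w₀L/3 = (-8)·10/3 = -80/3 kN
Superposition: R_A = -28/3 kN, R_B = -62/3 kN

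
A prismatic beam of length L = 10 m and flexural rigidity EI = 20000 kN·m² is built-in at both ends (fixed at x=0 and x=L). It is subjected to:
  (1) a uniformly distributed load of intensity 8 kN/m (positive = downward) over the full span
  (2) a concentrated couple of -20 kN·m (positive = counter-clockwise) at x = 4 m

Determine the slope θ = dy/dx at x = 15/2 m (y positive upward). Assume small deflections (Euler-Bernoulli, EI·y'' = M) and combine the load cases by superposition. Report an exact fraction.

Load 1 — uniform load w=8 kN/m over full span:
  θ_1 = -wx(L-x)(L-2x)/(12EI) = -8·(15/2)·(10-(15/2))·(10-2·(15/2))/(12·20000) = 1/320 rad
Load 2 — applied couple M₀=-20 kN·m at a=4 m (b=L-a=6):
  θ_2 = (R_Ax²/2 - M_Ax - M₀(x-a))/EI  [x>a] with R_A=-72/25, M_A=-12/5 = ((-72/25)·(15/2)²/2 - (-12/5)·(15/2) - (-20)·((15/2)-4))/20000 = 7/20000 rad
Superposition: θ = Σ θ_i = 139/40000 rad ≈ 0.003475 rad

θ(15/2) = 139/40000 rad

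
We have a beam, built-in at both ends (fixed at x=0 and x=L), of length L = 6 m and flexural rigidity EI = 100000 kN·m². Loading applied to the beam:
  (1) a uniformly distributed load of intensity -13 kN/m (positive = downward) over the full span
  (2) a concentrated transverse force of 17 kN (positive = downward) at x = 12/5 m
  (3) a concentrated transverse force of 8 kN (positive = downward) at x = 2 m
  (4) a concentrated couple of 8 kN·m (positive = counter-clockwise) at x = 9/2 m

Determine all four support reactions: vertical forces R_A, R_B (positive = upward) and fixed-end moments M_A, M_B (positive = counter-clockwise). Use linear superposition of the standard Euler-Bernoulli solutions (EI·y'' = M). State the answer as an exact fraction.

R_A = -138767/6750 kN, M_A = -33077/2250 kN·m, R_B = -218983/6750 kN, M_B = 54343/2250 kN·m

Load 1 — uniform load w=-13 kN/m over full span:
  R_A = wL/2 = (-13)·6/2 = -39 kN
  M_A = wL²/12 = (-13)·6²/12 = -39 kN·m
  R_B = wL/2 = (-13)·6/2 = -39 kN
  M_B = -wL²/12 = -(-13)·6²/12 = 39 kN·m
Load 2 — point force P=17 kN at a=12/5 m (b=L-a=18/5):
  R_A = Pb²(3a+b)/L³ = 17·(18/5)²·(3·(12/5)+(18/5))/6³ = 1377/125 kN
  M_A = Pab²/L² = 17·(12/5)·(18/5)²/6² = 1836/125 kN·m
  R_B = Pa²(a+3b)/L³ = 17·(12/5)²·((12/5)+3·(18/5))/6³ = 748/125 kN
  M_B = -Pa²b/L² = -17·(12/5)²·(18/5)/6² = -1224/125 kN·m
Load 3 — point force P=8 kN at a=2 m (b=L-a=4):
  R_A = Pb²(3a+b)/L³ = 8·4²·(3·2+4)/6³ = 160/27 kN
  M_A = Pab²/L² = 8·2·4²/6² = 64/9 kN·m
  R_B = Pa²(a+3b)/L³ = 8·2²·(2+3·4)/6³ = 56/27 kN
  M_B = -Pa²b/L² = -8·2²·4/6² = -32/9 kN·m
Load 4 — applied couple M₀=8 kN·m at a=9/2 m (b=L-a=3/2):
  R_A = 6M₀ab/L³ = 6·8·(9/2)·(3/2)/6³ = 3/2 kN
  M_A = M₀b(2a-b)/L² = 8·(3/2)·(2·(9/2)-(3/2))/6² = 5/2 kN·m
  R_B = -6M₀ab/L³ = -6·8·(9/2)·(3/2)/6³ = -3/2 kN
  M_B = M₀a(2b-a)/L² = 8·(9/2)·(2·(3/2)-(9/2))/6² = -3/2 kN·m
Superposition: R_A = -138767/6750 kN, M_A = -33077/2250 kN·m, R_B = -218983/6750 kN, M_B = 54343/2250 kN·m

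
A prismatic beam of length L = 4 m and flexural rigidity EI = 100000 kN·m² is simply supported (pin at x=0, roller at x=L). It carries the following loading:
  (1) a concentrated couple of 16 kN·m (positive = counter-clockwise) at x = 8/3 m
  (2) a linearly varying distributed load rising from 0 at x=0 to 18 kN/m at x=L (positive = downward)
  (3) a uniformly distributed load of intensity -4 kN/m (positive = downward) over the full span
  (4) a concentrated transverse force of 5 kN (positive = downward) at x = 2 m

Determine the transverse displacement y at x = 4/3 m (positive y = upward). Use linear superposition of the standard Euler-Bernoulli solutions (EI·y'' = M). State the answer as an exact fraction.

y(4/3) = -1657/6075000 m

Load 1 — applied couple M₀=16 kN·m at a=8/3 m (b=L-a=4/3):
  y_1 = (M₀x³/(6L)+C₁x)/EI  [x≤a] with C₁=M₀(3b²-L²)/(6L)=-64/9 = (16·(4/3)³/(6·4)+(-64/9)·(4/3))/100000 = -4/50625 m
Load 2 — triangular load w₀=18 kN/m (0→w₀ over full span):
  y_2 = -w₀x(7L⁴-10L²x²+3x⁴)/(360LEI) = -18·(4/3)·(7·4⁴-10·4²·(4/3)²+3·(4/3)⁴)/(360·4·100000) = -64/253125 m
Load 3 — uniform load w=-4 kN/m over full span:
  y_3 = -wx(L³-2Lx²+x³)/(24EI) = -(-4)·(4/3)·(4³-2·4·(4/3)²+(4/3)³)/(24·100000) = 88/759375 m
Load 4 — point force P=5 kN at a=2 m (b=L-a=2):
  y_4 = -Pbx(L²-b²-x²)/(6LEI)  [x≤a] = -5·2·(4/3)·(4²-2²-(4/3)²)/(6·4·100000) = -23/405000 m
Superposition: y = Σ y_i = -1657/6075000 m ≈ -0.000273 m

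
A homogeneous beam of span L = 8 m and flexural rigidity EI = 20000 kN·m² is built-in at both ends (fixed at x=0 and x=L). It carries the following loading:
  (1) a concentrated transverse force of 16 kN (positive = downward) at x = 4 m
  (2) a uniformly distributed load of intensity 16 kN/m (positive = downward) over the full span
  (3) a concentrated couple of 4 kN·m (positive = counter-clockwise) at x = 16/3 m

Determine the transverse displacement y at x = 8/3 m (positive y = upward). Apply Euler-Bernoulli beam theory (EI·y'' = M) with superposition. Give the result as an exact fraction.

y(8/3) = -428/50625 m

Load 1 — point force P=16 kN at a=4 m (b=L-a=4):
  y_1 = -Pb²x²(3aL-(3a+b)x)/(6L³EI)  [x≤a] = -16·4²·(8/3)²·(3·4·8-(3·4+4)·(8/3))/(6·8³·20000) = -16/10125 m
Load 2 — uniform load w=16 kN/m over full span:
  y_2 = -wx²(L-x)²/(24EI) = -16·(8/3)²·(8-(8/3))²/(24·20000) = -1024/151875 m
Load 3 — applied couple M₀=4 kN·m at a=16/3 m (b=L-a=8/3):
  y_3 = (R_Ax³/6 - M_Ax²/2)/EI  [x≤a] with R_A=2/3, M_A=4/3 = ((2/3)·(8/3)³/6 - (4/3)·(8/3)²/2)/20000 = -4/30375 m
Superposition: y = Σ y_i = -428/50625 m ≈ -0.008454 m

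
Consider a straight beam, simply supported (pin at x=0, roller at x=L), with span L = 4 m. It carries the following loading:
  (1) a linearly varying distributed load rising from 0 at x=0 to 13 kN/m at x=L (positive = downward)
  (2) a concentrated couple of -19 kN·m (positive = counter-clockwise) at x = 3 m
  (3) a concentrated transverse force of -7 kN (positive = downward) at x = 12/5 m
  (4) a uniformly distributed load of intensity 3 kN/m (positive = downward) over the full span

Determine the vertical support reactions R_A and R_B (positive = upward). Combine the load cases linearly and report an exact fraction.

R_A = 427/60 kN, R_B = 1433/60 kN

Load 1 — triangular load w₀=13 kN/m (0→w₀ over full span):
  R_A = w₀L/6 = 13·4/6 = 26/3 kN
  R_B = w₀L/3 = 13·4/3 = 52/3 kN
Load 2 — applied couple M₀=-19 kN·m at a=3 m (b=L-a=1):
  R_A = M₀/L = (-19)/4 = -19/4 kN
  R_B = -M₀/L = -(-19)/4 = 19/4 kN
Load 3 — point force P=-7 kN at a=12/5 m (b=L-a=8/5):
  R_A = Pb/L = (-7)·(8/5)/4 = -14/5 kN
  R_B = Pa/L = (-7)·(12/5)/4 = -21/5 kN
Load 4 — uniform load w=3 kN/m over full span:
  R_A = wL/2 = 3·4/2 = 6 kN
  R_B = wL/2 = 3·4/2 = 6 kN
Superposition: R_A = 427/60 kN, R_B = 1433/60 kN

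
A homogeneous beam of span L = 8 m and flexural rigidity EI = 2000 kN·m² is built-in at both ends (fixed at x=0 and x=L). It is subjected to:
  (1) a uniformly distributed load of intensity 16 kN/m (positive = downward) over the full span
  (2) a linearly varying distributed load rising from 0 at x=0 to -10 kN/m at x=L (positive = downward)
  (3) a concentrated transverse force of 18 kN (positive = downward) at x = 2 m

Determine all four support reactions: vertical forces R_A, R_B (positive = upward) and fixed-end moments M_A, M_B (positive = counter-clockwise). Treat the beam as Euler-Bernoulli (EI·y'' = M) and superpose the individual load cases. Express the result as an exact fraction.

Load 1 — uniform load w=16 kN/m over full span:
  R_A = wL/2 = 16·8/2 = 64 kN
  M_A = wL²/12 = 16·8²/12 = 256/3 kN·m
  R_B = wL/2 = 16·8/2 = 64 kN
  M_B = -wL²/12 = -16·8²/12 = -256/3 kN·m
Load 2 — triangular load w₀=-10 kN/m (0→w₀ over full span):
  R_A = 3w₀L/20 = 3·(-10)·8/20 = -12 kN
  M_A = w₀L²/30 = (-10)·8²/30 = -64/3 kN·m
  R_B = 7w₀L/20 = 7·(-10)·8/20 = -28 kN
  M_B = -w₀L²/20 = -(-10)·8²/20 = 32 kN·m
Load 3 — point force P=18 kN at a=2 m (b=L-a=6):
  R_A = Pb²(3a+b)/L³ = 18·6²·(3·2+6)/8³ = 243/16 kN
  M_A = Pab²/L² = 18·2·6²/8² = 81/4 kN·m
  R_B = Pa²(a+3b)/L³ = 18·2²·(2+3·6)/8³ = 45/16 kN
  M_B = -Pa²b/L² = -18·2²·6/8² = -27/4 kN·m
Superposition: R_A = 1075/16 kN, M_A = 337/4 kN·m, R_B = 621/16 kN, M_B = -721/12 kN·m

R_A = 1075/16 kN, M_A = 337/4 kN·m, R_B = 621/16 kN, M_B = -721/12 kN·m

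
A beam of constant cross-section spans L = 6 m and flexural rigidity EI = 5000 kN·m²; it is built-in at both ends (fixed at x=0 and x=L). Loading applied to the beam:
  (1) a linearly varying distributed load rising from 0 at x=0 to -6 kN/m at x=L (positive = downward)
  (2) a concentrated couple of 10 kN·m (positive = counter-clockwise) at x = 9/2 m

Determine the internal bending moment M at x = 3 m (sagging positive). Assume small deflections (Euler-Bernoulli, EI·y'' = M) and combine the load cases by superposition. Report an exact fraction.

Load 1 — triangular load w₀=-6 kN/m (0→w₀ over full span):
  M_1 = 3w₀Lx/20 - w₀L²/30 - w₀x³/(6L) = 3·(-6)·6·3/20 - (-6)·6²/30 - (-6)·3³/(6·6) = -9/2 kN·m
Load 2 — applied couple M₀=10 kN·m at a=9/2 m (b=L-a=3/2):
  M_2 = R_Ax - M_A  [x≤a] with R_A=15/8, M_A=25/8 = (15/8)·3 - (25/8) = 5/2 kN·m
Superposition: M = Σ M_i = -2 kN·m ≈ -2.000000 kN·m

M(3) = -2 kN·m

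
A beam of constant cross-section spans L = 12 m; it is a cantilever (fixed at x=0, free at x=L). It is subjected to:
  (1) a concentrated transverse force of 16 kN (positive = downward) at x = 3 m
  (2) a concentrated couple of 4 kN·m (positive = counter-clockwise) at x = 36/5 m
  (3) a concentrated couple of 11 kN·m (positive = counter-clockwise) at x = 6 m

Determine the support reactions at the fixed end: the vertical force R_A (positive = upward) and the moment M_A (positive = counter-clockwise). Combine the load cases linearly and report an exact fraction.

R_A = 16 kN, M_A = 33 kN·m

Load 1 — point force P=16 kN at a=3 m (b=L-a=9):
  R_A = P = 16 kN
  M_A = Pa = 16·3 = 48 kN·m
Load 2 — applied couple M₀=4 kN·m at a=36/5 m (b=L-a=24/5):
  R_A = 0 kN
  M_A = -M₀ = -4 kN·m
Load 3 — applied couple M₀=11 kN·m at a=6 m (b=L-a=6):
  R_A = 0 kN
  M_A = -M₀ = -11 kN·m
Superposition: R_A = 16 kN, M_A = 33 kN·m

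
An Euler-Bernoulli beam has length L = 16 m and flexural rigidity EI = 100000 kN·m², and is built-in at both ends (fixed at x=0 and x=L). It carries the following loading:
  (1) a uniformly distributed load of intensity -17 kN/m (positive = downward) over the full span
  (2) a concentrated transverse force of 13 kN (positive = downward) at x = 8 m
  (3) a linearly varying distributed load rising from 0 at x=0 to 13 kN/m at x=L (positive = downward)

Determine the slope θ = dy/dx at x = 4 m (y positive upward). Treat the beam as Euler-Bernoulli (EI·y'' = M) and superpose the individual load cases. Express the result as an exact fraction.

Load 1 — uniform load w=-17 kN/m over full span:
  θ_1 = -wx(L-x)(L-2x)/(12EI) = -(-17)·4·(16-4)·(16-2·4)/(12·100000) = 17/3125 rad
Load 2 — point force P=13 kN at a=8 m (b=L-a=8):
  θ_2 = -Pb²x(2aL-(3a+b)x)/(2L³EI)  [x≤a] = -13·8²·4·(2·8·16-(3·8+8)·4)/(2·16³·100000) = -13/25000 rad
Load 3 — triangular load w₀=13 kN/m (0→w₀ over full span):
  θ_3 = -w₀(2x(L-x)(L-2x)(x+2L)+x²(L-x)²)/(120LEI) = -13·(2·4·(16-4)·(16-2·4)·(4+2·16)+4²·(16-4)²)/(120·16·100000) = -507/250000 rad
Superposition: θ = Σ θ_i = 723/250000 rad ≈ 0.002892 rad

θ(4) = 723/250000 rad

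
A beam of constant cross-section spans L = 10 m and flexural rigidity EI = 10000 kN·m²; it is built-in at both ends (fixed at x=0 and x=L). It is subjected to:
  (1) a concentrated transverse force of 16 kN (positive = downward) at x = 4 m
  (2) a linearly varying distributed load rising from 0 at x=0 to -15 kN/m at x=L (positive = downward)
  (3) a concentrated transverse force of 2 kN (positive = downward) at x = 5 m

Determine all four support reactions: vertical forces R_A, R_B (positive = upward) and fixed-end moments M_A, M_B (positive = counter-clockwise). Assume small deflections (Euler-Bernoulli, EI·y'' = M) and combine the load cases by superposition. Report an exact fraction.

R_A = -2783/250 kN, M_A = -1223/50 kN·m, R_B = -11467/250 kN, M_B = 2857/50 kN·m

Load 1 — point force P=16 kN at a=4 m (b=L-a=6):
  R_A = Pb²(3a+b)/L³ = 16·6²·(3·4+6)/10³ = 1296/125 kN
  M_A = Pab²/L² = 16·4·6²/10² = 576/25 kN·m
  R_B = Pa²(a+3b)/L³ = 16·4²·(4+3·6)/10³ = 704/125 kN
  M_B = -Pa²b/L² = -16·4²·6/10² = -384/25 kN·m
Load 2 — triangular load w₀=-15 kN/m (0→w₀ over full span):
  R_A = 3w₀L/20 = 3·(-15)·10/20 = -45/2 kN
  M_A = w₀L²/30 = (-15)·10²/30 = -50 kN·m
  R_B = 7w₀L/20 = 7·(-15)·10/20 = -105/2 kN
  M_B = -w₀L²/20 = -(-15)·10²/20 = 75 kN·m
Load 3 — point force P=2 kN at a=5 m (b=L-a=5):
  R_A = Pb²(3a+b)/L³ = 2·5²·(3·5+5)/10³ = 1 kN
  M_A = Pab²/L² = 2·5·5²/10² = 5/2 kN·m
  R_B = Pa²(a+3b)/L³ = 2·5²·(5+3·5)/10³ = 1 kN
  M_B = -Pa²b/L² = -2·5²·5/10² = -5/2 kN·m
Superposition: R_A = -2783/250 kN, M_A = -1223/50 kN·m, R_B = -11467/250 kN, M_B = 2857/50 kN·m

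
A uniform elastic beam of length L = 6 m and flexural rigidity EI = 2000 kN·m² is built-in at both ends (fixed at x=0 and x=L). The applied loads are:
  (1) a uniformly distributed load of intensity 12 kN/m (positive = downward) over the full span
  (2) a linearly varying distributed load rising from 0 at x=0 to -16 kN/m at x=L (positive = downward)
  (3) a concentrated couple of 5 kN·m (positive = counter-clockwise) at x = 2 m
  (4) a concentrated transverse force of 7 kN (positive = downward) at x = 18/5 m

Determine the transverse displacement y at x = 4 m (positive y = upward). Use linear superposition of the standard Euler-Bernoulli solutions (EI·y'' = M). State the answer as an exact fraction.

Load 1 — uniform load w=12 kN/m over full span:
  y_1 = -wx²(L-x)²/(24EI) = -12·4²·(6-4)²/(24·2000) = -2/125 m
Load 2 — triangular load w₀=-16 kN/m (0→w₀ over full span):
  y_2 = -w₀x²(L-x)²(x+2L)/(120LEI) = -(-16)·4²·(6-4)²·(4+2·6)/(120·6·2000) = 64/5625 m
Load 3 — applied couple M₀=5 kN·m at a=2 m (b=L-a=4):
  y_3 = (R_Ax³/6 - M_Ax²/2 - M₀(x-a)²/2)/EI  [x>a] with R_A=10/9, M_A=0 = ((10/9)·4³/6 - 0·4²/2 - 5·(4-2)²/2)/2000 = 1/1080 m
Load 4 — point force P=7 kN at a=18/5 m (b=L-a=12/5):
  y_4 = -Pa²(L-x)²(3bL-(3b+a)(L-x))/(6L³EI)  [x>a] = -7·(18/5)²·(6-4)²·(3·(12/5)·6-(3·(12/5)+(18/5))·(6-4))/(6·6³·2000) = -189/62500 m
Superposition: y = Σ y_i = -22681/3375000 m ≈ -0.006720 m

y(4) = -22681/3375000 m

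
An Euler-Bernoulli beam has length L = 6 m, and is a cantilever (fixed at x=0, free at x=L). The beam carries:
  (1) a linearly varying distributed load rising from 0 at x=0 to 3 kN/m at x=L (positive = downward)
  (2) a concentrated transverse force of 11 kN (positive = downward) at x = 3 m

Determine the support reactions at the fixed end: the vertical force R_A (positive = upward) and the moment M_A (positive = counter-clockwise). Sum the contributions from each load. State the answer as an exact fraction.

R_A = 20 kN, M_A = 69 kN·m

Load 1 — triangular load w₀=3 kN/m (0→w₀ over full span):
  R_A = w₀L/2 = 3·6/2 = 9 kN
  M_A = w₀L²/3 = 3·6²/3 = 36 kN·m
Load 2 — point force P=11 kN at a=3 m (b=L-a=3):
  R_A = P = 11 kN
  M_A = Pa = 11·3 = 33 kN·m
Superposition: R_A = 20 kN, M_A = 69 kN·m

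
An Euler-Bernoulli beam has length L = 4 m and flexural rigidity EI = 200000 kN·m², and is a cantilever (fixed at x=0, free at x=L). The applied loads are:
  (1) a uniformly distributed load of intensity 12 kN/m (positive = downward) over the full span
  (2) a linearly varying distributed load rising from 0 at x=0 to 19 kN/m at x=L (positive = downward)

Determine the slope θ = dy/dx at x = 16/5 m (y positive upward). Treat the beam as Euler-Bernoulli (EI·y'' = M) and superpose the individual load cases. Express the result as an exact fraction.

θ(16/5) = -8128/5859375 rad

Load 1 — uniform load w=12 kN/m over full span:
  θ_1 = -wx(x²-3Lx+3L²)/(6EI) = -12·(16/5)·((16/5)²-3·4·(16/5)+3·4²)/(6·200000) = -248/390625 rad
Load 2 — triangular load w₀=19 kN/m (0→w₀ over full span):
  θ_2 = (w₀Lx²/4-w₀L²x/3-w₀x⁴/(24L))/EI = (19·4·(16/5)²/4-19·4²·(16/5)/3-19·(16/5)⁴/(24·4))/200000 = -4408/5859375 rad
Superposition: θ = Σ θ_i = -8128/5859375 rad ≈ -0.001387 rad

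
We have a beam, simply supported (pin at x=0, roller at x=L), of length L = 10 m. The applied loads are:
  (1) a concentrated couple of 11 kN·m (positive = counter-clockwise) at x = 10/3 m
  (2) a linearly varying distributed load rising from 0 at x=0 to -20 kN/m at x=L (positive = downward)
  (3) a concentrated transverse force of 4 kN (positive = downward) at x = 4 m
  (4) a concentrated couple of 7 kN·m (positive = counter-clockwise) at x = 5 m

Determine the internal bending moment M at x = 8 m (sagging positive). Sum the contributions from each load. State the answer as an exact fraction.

Load 1 — applied couple M₀=11 kN·m at a=10/3 m (b=L-a=20/3):
  M_1 = M₀x/L - M₀  [x>a] = 11·8/10 - 11 = -11/5 kN·m
Load 2 — triangular load w₀=-20 kN/m (0→w₀ over full span):
  M_2 = w₀Lx/6 - w₀x³/(6L) = (-20)·10·8/6 - (-20)·8³/(6·10) = -96 kN·m
Load 3 — point force P=4 kN at a=4 m (b=L-a=6):
  M_3 = Pa(L-x)/L  [x>a] = 4·4·(10-8)/10 = 16/5 kN·m
Load 4 — applied couple M₀=7 kN·m at a=5 m (b=L-a=5):
  M_4 = M₀x/L - M₀  [x>a] = 7·8/10 - 7 = -7/5 kN·m
Superposition: M = Σ M_i = -482/5 kN·m ≈ -96.400000 kN·m

M(8) = -482/5 kN·m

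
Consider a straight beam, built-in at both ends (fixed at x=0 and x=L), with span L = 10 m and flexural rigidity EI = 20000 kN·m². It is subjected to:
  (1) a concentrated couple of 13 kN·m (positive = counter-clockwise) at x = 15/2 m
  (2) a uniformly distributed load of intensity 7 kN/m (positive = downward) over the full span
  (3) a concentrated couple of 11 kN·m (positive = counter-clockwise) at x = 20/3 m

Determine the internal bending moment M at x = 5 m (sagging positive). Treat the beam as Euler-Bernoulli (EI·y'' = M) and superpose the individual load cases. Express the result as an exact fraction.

Load 1 — applied couple M₀=13 kN·m at a=15/2 m (b=L-a=5/2):
  M_1 = R_Ax - M_A  [x≤a] with R_A=117/80, M_A=65/16 = (117/80)·5 - (65/16) = 13/4 kN·m
Load 2 — uniform load w=7 kN/m over full span:
  M_2 = wLx/2 - wL²/12 - wx²/2 = 7·10·5/2 - 7·10²/12 - 7·5²/2 = 175/6 kN·m
Load 3 — applied couple M₀=11 kN·m at a=20/3 m (b=L-a=10/3):
  M_3 = R_Ax - M_A  [x≤a] with R_A=22/15, M_A=11/3 = (22/15)·5 - (11/3) = 11/3 kN·m
Superposition: M = Σ M_i = 433/12 kN·m ≈ 36.083333 kN·m

M(5) = 433/12 kN·m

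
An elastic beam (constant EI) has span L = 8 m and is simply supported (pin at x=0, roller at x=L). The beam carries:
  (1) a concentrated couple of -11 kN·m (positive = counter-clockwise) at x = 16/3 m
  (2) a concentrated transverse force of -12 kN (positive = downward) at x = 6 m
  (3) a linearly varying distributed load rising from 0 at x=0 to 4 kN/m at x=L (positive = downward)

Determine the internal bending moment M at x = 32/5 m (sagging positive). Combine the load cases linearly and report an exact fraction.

Load 1 — applied couple M₀=-11 kN·m at a=16/3 m (b=L-a=8/3):
  M_1 = M₀x/L - M₀  [x>a] = (-11)·(32/5)/8 - (-11) = 11/5 kN·m
Load 2 — point force P=-12 kN at a=6 m (b=L-a=2):
  M_2 = Pa(L-x)/L  [x>a] = (-12)·6·(8-(32/5))/8 = -72/5 kN·m
Load 3 — triangular load w₀=4 kN/m (0→w₀ over full span):
  M_3 = w₀Lx/6 - w₀x³/(6L) = 4·8·(32/5)/6 - 4·(32/5)³/(6·8) = 1536/125 kN·m
Superposition: M = Σ M_i = 11/125 kN·m ≈ 0.088000 kN·m

M(32/5) = 11/125 kN·m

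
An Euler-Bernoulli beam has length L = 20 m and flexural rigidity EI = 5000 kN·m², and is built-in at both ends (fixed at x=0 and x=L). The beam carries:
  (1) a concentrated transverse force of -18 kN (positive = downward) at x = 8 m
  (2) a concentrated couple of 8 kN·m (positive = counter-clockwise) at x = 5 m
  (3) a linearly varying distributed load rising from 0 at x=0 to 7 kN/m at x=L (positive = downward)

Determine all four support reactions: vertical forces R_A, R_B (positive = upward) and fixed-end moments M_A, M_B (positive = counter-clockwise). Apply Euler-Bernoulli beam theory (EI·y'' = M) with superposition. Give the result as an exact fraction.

Load 1 — point force P=-18 kN at a=8 m (b=L-a=12):
  R_A = Pb²(3a+b)/L³ = (-18)·12²·(3·8+12)/20³ = -1458/125 kN
  M_A = Pab²/L² = (-18)·8·12²/20² = -1296/25 kN·m
  R_B = Pa²(a+3b)/L³ = (-18)·8²·(8+3·12)/20³ = -792/125 kN
  M_B = -Pa²b/L² = -(-18)·8²·12/20² = 864/25 kN·m
Load 2 — applied couple M₀=8 kN·m at a=5 m (b=L-a=15):
  R_A = 6M₀ab/L³ = 6·8·5·15/20³ = 9/20 kN
  M_A = M₀b(2a-b)/L² = 8·15·(2·5-15)/20² = -3/2 kN·m
  R_B = -6M₀ab/L³ = -6·8·5·15/20³ = -9/20 kN
  M_B = M₀a(2b-a)/L² = 8·5·(2·15-5)/20² = 5/2 kN·m
Load 3 — triangular load w₀=7 kN/m (0→w₀ over full span):
  R_A = 3w₀L/20 = 3·7·20/20 = 21 kN
  M_A = w₀L²/30 = 7·20²/30 = 280/3 kN·m
  R_B = 7w₀L/20 = 7·7·20/20 = 49 kN
  M_B = -w₀L²/20 = -7·20²/20 = -140 kN·m
Superposition: R_A = 4893/500 kN, M_A = 5999/150 kN·m, R_B = 21107/500 kN, M_B = -5147/50 kN·m

R_A = 4893/500 kN, M_A = 5999/150 kN·m, R_B = 21107/500 kN, M_B = -5147/50 kN·m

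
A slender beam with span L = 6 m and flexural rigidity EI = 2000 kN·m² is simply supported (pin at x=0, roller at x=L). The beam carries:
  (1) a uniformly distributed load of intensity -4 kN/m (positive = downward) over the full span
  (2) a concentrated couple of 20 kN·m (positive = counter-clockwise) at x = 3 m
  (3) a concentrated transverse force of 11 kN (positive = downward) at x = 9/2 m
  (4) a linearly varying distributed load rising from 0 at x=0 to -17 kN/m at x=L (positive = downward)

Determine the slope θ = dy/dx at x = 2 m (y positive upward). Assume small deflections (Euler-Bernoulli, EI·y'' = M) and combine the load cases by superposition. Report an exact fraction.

Load 1 — uniform load w=-4 kN/m over full span:
  θ_1 = -w(L³-6Lx²+4x³)/(24EI) = -(-4)·(6³-6·6·2²+4·2³)/(24·2000) = 13/1500 rad
Load 2 — applied couple M₀=20 kN·m at a=3 m (b=L-a=3):
  θ_2 = (M₀x²/(2L)+C₁)/EI  [x≤a] with C₁=M₀(3b²-L²)/(6L)=-5 = (20·2²/(2·6)+(-5))/2000 = 1/1200 rad
Load 3 — point force P=11 kN at a=9/2 m (b=L-a=3/2):
  θ_3 = -Pb(L²-b²-3x²)/(6LEI)  [x≤a] = -11·(3/2)·(6²-(3/2)²-3·2²)/(6·6·2000) = -319/64000 rad
Load 4 — triangular load w₀=-17 kN/m (0→w₀ over full span):
  θ_4 = -w₀(7L⁴-30L²x²+15x⁴)/(360LEI) = -(-17)·(7·6⁴-30·6²·2²+15·2⁴)/(360·6·2000) = 221/11250 rad
Superposition: θ = Σ θ_i = 69581/2880000 rad ≈ 0.024160 rad

θ(2) = 69581/2880000 rad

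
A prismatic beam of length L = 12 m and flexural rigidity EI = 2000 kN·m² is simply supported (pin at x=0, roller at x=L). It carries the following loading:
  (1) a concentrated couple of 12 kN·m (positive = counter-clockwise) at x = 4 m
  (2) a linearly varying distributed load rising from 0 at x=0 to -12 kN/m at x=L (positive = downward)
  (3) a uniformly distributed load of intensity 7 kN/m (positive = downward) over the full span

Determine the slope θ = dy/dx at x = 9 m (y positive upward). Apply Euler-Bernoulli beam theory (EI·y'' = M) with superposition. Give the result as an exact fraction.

Load 1 — applied couple M₀=12 kN·m at a=4 m (b=L-a=8):
  θ_1 = (M₀x²/(2L)-M₀(x-a)+C₁)/EI  [x>a] with C₁=M₀(3b²-L²)/(6L)=8 = (12·9²/(2·12)-12·(9-4)+8)/2000 = -23/4000 rad
Load 2 — triangular load w₀=-12 kN/m (0→w₀ over full span):
  θ_2 = -w₀(7L⁴-30L²x²+15x⁴)/(360LEI) = -(-12)·(7·12⁴-30·12²·9²+15·9⁴)/(360·12·2000) = -11817/80000 rad
Load 3 — uniform load w=7 kN/m over full span:
  θ_3 = -w(L³-6Lx²+4x³)/(24EI) = -7·(12³-6·12·9²+4·9³)/(24·2000) = 693/4000 rad
Superposition: θ = Σ θ_i = 1583/80000 rad ≈ 0.019787 rad

θ(9) = 1583/80000 rad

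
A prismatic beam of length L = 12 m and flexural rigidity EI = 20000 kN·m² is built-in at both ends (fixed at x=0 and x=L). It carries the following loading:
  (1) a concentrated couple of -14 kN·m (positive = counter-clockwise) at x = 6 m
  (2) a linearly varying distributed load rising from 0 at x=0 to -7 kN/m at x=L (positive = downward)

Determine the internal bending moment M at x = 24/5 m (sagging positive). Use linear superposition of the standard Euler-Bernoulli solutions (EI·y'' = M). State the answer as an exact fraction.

Load 1 — applied couple M₀=-14 kN·m at a=6 m (b=L-a=6):
  M_1 = R_Ax - M_A  [x≤a] with R_A=-7/4, M_A=-7/2 = (-7/4)·(24/5) - (-7/2) = -49/10 kN·m
Load 2 — triangular load w₀=-7 kN/m (0→w₀ over full span):
  M_2 = 3w₀Lx/20 - w₀L²/30 - w₀x³/(6L) = 3·(-7)·12·(24/5)/20 - (-7)·12²/30 - (-7)·(24/5)³/(6·12) = -2016/125 kN·m
Superposition: M = Σ M_i = -5257/250 kN·m ≈ -21.028000 kN·m

M(24/5) = -5257/250 kN·m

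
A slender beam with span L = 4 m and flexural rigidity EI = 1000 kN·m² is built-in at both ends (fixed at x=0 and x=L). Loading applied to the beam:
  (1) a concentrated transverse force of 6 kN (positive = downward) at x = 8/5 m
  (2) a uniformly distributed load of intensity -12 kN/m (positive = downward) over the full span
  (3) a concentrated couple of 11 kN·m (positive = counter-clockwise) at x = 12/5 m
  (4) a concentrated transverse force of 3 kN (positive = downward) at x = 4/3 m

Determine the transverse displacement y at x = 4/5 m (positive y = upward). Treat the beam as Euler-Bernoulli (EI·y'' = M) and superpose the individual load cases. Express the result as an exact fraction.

y(4/5) = 70396/52734375 m

Load 1 — point force P=6 kN at a=8/5 m (b=L-a=12/5):
  y_1 = -Pb²x²(3aL-(3a+b)x)/(6L³EI)  [x≤a] = -6·(12/5)²·(4/5)²·(3·(8/5)·4-(3·(8/5)+(12/5))·(4/5))/(6·4³·1000) = -1512/1953125 m
Load 2 — uniform load w=-12 kN/m over full span:
  y_2 = -wx²(L-x)²/(24EI) = -(-12)·(4/5)²·(4-(4/5))²/(24·1000) = 256/78125 m
Load 3 — applied couple M₀=11 kN·m at a=12/5 m (b=L-a=8/5):
  y_3 = (R_Ax³/6 - M_Ax²/2)/EI  [x≤a] with R_A=99/25, M_A=88/25 = ((99/25)·(4/5)³/6 - (88/25)·(4/5)²/2)/1000 = -308/390625 m
Load 4 — point force P=3 kN at a=4/3 m (b=L-a=8/3):
  y_4 = -Pb²x²(3aL-(3a+b)x)/(6L³EI)  [x≤a] = -3·(8/3)²·(4/5)²·(3·(4/3)·4-(3·(4/3)+(8/3))·(4/5))/(6·4³·1000) = -32/84375 m
Superposition: y = Σ y_i = 70396/52734375 m ≈ 0.001335 m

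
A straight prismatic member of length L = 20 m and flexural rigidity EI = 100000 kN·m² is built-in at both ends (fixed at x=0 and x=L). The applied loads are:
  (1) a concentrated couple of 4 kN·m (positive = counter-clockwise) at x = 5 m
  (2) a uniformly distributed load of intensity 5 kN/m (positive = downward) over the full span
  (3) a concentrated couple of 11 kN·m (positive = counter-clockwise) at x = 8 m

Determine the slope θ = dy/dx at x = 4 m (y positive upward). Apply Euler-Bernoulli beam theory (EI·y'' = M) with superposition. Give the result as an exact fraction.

θ(4) = -9817/3125000 rad

Load 1 — applied couple M₀=4 kN·m at a=5 m (b=L-a=15):
  θ_1 = (R_Ax²/2 - M_Ax)/EI  [x≤a] with R_A=9/40, M_A=-3/4 = ((9/40)·4²/2 - (-3/4)·4)/100000 = 3/62500 rad
Load 2 — uniform load w=5 kN/m over full span:
  θ_2 = -wx(L-x)(L-2x)/(12EI) = -5·4·(20-4)·(20-2·4)/(12·100000) = -2/625 rad
Load 3 — applied couple M₀=11 kN·m at a=8 m (b=L-a=12):
  θ_3 = (R_Ax²/2 - M_Ax)/EI  [x≤a] with R_A=99/125, M_A=33/25 = ((99/125)·4²/2 - (33/25)·4)/100000 = 33/3125000 rad
Superposition: θ = Σ θ_i = -9817/3125000 rad ≈ -0.003141 rad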